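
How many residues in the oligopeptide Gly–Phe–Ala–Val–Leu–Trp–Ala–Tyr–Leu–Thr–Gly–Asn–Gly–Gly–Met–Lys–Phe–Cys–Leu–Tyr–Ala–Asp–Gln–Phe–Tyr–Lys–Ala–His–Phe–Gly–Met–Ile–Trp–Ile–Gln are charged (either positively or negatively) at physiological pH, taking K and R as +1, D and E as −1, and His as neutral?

3

Charged side chains at pH ~7.4: K, R (positive); D, E (negative).
Matching residues: Lys16, Asp22, Lys26.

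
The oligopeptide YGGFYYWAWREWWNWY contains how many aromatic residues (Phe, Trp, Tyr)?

Matching residues: Y1, F4, Y5, Y6, W7, W9, W12, W13, W15, Y16.

10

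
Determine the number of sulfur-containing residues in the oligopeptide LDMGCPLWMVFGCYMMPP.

6

Cysteine (C, thiol) and methionine (M, thioether) are the two sulfur-containing amino acids.
Matching residues: M3, C5, M9, C13, M15, M16.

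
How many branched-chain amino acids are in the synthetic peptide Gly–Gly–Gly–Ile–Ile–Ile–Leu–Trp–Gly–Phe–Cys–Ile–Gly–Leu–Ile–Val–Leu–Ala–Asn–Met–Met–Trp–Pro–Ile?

V, L, and I make up the branched-chain aliphatic group.
Matching residues: Ile4, Ile5, Ile6, Leu7, Ile12, Leu14, Ile15, Val16, Leu17, Ile24.

10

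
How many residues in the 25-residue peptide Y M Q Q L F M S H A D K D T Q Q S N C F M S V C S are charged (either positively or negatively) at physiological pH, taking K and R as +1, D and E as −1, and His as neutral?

3

Charged side chains at pH ~7.4: K, R (positive); D, E (negative).
Matching residues: D11, K12, D13.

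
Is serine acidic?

Aspartate (D) and glutamate (E) have carboxylic-acid side chains and are the acidic amino acids.
Serine is not in this group.

No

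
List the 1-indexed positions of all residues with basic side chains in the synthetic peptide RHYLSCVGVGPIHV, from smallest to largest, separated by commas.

The basic amino acids are Lys (K), Arg (R), and His (H).
Matching residues: R1, H2, H13.

1, 2, 13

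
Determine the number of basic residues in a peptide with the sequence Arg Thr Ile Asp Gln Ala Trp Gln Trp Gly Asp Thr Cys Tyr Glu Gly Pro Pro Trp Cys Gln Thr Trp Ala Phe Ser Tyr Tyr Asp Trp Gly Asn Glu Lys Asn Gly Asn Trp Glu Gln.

2

K, R, and H are the three residues with basic side chains (ε-amine, guanidinium, and imidazole respectively).
Matching residues: Arg1, Lys34.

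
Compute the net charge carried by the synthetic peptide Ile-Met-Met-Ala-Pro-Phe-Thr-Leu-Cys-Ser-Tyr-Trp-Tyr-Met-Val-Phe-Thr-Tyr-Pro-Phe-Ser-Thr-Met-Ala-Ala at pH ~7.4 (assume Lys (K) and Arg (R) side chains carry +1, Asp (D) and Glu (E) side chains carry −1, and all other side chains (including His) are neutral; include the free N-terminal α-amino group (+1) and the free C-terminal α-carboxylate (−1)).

0

Positive (K, R): none → +0.
Negative (D, E): none → −0.
The N-terminus (+1) and C-terminus (−1) cancel.
Net charge = (+0) + (−0) = 0.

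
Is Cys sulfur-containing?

Yes

Cysteine (C, thiol) and methionine (M, thioether) are the two sulfur-containing amino acids.
Cysteine is in this group.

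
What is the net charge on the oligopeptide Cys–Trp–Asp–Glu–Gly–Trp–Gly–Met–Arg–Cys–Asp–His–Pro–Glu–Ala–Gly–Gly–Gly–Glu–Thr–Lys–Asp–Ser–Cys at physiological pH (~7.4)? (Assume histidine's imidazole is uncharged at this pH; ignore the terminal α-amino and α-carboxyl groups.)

-4

Near pH 7.4, K and R contribute +1 each, D and E contribute −1 each, and every other side chain (His included, as stated) is uncharged.
Positive (K, R): Arg9, Lys21 → +2.
Negative (D, E): Asp3, Glu4, Asp11, Glu14, Glu19, Asp22 → −6.
Net charge = (+2) + (−6) = −4.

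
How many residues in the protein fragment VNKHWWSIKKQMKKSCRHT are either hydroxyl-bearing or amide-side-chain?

5

Hydroxyl-bearing: S, T, Y. Amide-side-chain: N, Q.
Hydroxyl-bearing residues here: S7, S15, T19 (3).
Amide-side-chain residues here: N2, Q11 (2).
The two groups share no amino acid, so total = 3 + 2 = 5.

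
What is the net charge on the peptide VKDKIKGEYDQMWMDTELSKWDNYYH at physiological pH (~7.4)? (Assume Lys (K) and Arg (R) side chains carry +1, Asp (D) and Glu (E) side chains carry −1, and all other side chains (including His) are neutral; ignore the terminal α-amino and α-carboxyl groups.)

-2

Positive (K, R): K2, K4, K6, K20 → +4.
Negative (D, E): D3, E8, D10, D15, E17, D22 → −6.
Net charge = (+4) + (−6) = −2.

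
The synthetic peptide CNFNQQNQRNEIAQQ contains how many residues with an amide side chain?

The amide-side-chain residues are Asn (N) and Gln (Q).
Matching residues: N2, N4, Q5, Q6, N7, Q8, N10, Q14, Q15.

9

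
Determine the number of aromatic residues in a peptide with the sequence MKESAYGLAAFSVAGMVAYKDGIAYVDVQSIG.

4

F, W, and Y each carry an aromatic ring on the side chain.
Matching residues: Y6, F11, Y19, Y25.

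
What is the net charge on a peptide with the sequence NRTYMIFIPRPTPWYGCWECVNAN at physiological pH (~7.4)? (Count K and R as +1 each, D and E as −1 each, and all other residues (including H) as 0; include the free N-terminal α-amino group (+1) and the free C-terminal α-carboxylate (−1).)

Positive (K, R): R2, R10 → +2.
Negative (D, E): E19 → −1.
The N-terminus (+1) and C-terminus (−1) cancel.
Net charge = (+2) + (−1) = +1.

+1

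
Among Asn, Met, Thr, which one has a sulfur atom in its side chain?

The sulfur-bearing residues are cysteine (–SH) and methionine (–S–CH₃).
Of the listed options, only Met belongs to this group.

Met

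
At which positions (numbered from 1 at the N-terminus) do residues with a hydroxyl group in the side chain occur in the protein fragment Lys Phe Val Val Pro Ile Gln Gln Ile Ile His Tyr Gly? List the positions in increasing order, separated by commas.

Serine (S), threonine (T), and tyrosine (Y) each carry a hydroxyl group on the side chain.
Matching residues: Tyr12.

12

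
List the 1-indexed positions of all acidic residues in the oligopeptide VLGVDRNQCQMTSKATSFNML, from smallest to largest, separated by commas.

Only D (aspartate) and E (glutamate) carry a side-chain carboxylic acid.
Matching residues: D5.

5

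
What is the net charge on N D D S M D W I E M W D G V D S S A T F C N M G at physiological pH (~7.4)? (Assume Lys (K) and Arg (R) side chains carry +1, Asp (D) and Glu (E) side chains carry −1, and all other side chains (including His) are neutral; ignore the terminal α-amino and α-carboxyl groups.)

Positive (K, R): none → +0.
Negative (D, E): D2, D3, D6, E9, D12, D15 → −6.
Net charge = (+0) + (−6) = −6.

-6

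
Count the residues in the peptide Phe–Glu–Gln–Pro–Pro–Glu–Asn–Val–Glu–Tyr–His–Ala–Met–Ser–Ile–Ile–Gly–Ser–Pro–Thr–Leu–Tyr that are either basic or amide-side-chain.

3

Basic: H, K, R. Amide-side-chain: N, Q.
Basic residues here: His11 (1).
Amide-side-chain residues here: Gln3, Asn7 (2).
The two groups share no amino acid, so total = 1 + 2 = 3.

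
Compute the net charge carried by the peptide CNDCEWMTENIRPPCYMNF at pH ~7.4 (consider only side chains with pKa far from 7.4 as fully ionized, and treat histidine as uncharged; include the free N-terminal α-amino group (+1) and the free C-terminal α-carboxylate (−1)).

-2

Near pH 7.4, K and R contribute +1 each, D and E contribute −1 each, and every other side chain (His included, as stated) is uncharged.
Positive (K, R): R12 → +1.
Negative (D, E): D3, E5, E9 → −3.
The N-terminus (+1) and C-terminus (−1) cancel.
Net charge = (+1) + (−3) = −2.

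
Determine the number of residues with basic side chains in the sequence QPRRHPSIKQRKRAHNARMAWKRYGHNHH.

14

Lysine (K), arginine (R), and histidine (H) have basic, nitrogen-containing side chains.
Matching residues: R3, R4, H5, K9, R11, K12, R13, H15, R18, K22, R23, H26, H28, H29.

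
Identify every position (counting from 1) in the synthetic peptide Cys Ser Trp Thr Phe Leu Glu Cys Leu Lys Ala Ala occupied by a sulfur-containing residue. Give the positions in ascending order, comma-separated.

1, 8

Only Cys (C) and Met (M) have a sulfur atom in the side chain.
Matching residues: Cys1, Cys8.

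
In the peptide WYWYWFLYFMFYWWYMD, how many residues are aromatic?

13

F, W, and Y each carry an aromatic ring on the side chain.
Matching residues: W1, Y2, W3, Y4, W5, F6, Y8, F9, F11, Y12, W13, W14, Y15.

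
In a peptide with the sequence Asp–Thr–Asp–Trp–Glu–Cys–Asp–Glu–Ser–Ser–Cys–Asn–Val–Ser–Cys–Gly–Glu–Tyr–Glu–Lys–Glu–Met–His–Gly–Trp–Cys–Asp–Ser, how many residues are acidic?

The acidic residues are Asp (D) and Glu (E), whose side chains end in a carboxylate group.
Matching residues: Asp1, Asp3, Glu5, Asp7, Glu8, Glu17, Glu19, Glu21, Asp27.

9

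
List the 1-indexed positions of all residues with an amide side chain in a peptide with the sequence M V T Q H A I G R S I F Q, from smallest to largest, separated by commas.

4, 13

The amide-side-chain residues are Asn (N) and Gln (Q).
Matching residues: Q4, Q13.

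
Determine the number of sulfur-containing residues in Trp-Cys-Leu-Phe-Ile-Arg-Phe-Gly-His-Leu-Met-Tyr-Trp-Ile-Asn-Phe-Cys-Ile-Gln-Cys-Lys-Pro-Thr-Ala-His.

Cysteine (C, thiol) and methionine (M, thioether) are the two sulfur-containing amino acids.
Matching residues: Cys2, Met11, Cys17, Cys20.

4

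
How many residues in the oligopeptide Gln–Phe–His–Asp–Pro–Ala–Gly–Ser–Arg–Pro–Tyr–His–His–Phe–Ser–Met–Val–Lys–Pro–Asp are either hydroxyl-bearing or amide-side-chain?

4

Hydroxyl-bearing: S, T, Y. Amide-side-chain: N, Q.
Hydroxyl-bearing residues here: Ser8, Tyr11, Ser15 (3).
Amide-side-chain residues here: Gln1 (1).
The two groups share no amino acid, so total = 3 + 1 = 4.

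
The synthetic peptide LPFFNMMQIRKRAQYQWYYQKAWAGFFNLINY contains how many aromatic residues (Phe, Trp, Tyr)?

10

Matching residues: F3, F4, Y15, W17, Y18, Y19, W23, F26, F27, Y32.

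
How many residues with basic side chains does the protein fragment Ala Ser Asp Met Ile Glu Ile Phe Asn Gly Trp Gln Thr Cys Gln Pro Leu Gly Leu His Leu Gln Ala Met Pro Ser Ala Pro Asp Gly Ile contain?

The basic amino acids are Lys (K), Arg (R), and His (H).
Matching residues: His20.

1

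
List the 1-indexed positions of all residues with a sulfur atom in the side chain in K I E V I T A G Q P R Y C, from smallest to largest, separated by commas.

Only Cys (C) and Met (M) have a sulfur atom in the side chain.
Matching residues: C13.

13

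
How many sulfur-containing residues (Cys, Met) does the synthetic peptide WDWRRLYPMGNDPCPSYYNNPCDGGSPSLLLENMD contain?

4

Matching residues: M9, C14, C22, M34.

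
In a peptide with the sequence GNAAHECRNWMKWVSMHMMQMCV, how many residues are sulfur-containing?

Only Cys (C) and Met (M) have a sulfur atom in the side chain.
Matching residues: C7, M11, M16, M18, M19, M21, C22.

7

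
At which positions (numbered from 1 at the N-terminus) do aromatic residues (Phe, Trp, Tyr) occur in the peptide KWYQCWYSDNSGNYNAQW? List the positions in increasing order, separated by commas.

Matching residues: W2, Y3, W6, Y7, Y14, W18.

2, 3, 6, 7, 14, 18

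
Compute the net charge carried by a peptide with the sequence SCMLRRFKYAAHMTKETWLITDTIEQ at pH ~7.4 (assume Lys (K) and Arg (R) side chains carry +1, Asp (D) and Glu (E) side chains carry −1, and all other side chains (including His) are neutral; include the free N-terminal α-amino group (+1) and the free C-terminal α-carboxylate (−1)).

+1

Positive (K, R): R5, R6, K8, K15 → +4.
Negative (D, E): E16, D22, E25 → −3.
The N-terminus (+1) and C-terminus (−1) cancel.
Net charge = (+4) + (−3) = +1.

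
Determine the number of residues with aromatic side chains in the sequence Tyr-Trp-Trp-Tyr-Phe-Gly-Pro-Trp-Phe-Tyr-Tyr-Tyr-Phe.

11

The aromatic amino acids are Phe (F, benzyl), Trp (W, indole), and Tyr (Y, phenol).
Matching residues: Tyr1, Trp2, Trp3, Tyr4, Phe5, Trp8, Phe9, Tyr10, Tyr11, Tyr12, Phe13.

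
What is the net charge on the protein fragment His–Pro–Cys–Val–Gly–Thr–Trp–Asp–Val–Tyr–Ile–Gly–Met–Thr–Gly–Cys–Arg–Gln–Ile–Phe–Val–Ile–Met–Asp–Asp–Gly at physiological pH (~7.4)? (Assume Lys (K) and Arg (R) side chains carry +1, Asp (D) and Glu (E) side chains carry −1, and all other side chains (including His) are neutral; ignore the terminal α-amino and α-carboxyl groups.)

-2

Positive (K, R): Arg17 → +1.
Negative (D, E): Asp8, Asp24, Asp25 → −3.
Net charge = (+1) + (−3) = −2.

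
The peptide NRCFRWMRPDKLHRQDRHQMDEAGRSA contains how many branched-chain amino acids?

V, L, and I make up the branched-chain aliphatic group.
Matching residues: L12.

1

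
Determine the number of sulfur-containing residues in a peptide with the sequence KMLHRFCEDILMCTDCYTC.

6

Only Cys (C) and Met (M) have a sulfur atom in the side chain.
Matching residues: M2, C7, M12, C13, C16, C19.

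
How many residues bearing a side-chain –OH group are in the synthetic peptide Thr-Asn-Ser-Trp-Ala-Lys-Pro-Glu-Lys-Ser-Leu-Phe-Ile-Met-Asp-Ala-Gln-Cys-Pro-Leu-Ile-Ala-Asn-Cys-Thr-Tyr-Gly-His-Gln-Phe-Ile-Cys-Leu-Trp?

The –OH-bearing residues are Ser, Thr (aliphatic alcohols), and Tyr (phenol).
Matching residues: Thr1, Ser3, Ser10, Thr25, Tyr26.

5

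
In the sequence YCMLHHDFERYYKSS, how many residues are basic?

The basic amino acids are Lys (K), Arg (R), and His (H).
Matching residues: H5, H6, R10, K13.

4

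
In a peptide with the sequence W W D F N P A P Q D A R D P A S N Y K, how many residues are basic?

2

The basic amino acids are Lys (K), Arg (R), and His (H).
Matching residues: R12, K19.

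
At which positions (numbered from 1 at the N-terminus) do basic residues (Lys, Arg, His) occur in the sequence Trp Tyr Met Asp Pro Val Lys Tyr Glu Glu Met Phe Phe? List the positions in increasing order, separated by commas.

Matching residues: Lys7.

7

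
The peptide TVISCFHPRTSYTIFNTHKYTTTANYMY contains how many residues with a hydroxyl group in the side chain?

Serine (S), threonine (T), and tyrosine (Y) each carry a hydroxyl group on the side chain.
Matching residues: T1, S4, T10, S11, Y12, T13, T17, Y20, T21, T22, T23, Y26, Y28.

13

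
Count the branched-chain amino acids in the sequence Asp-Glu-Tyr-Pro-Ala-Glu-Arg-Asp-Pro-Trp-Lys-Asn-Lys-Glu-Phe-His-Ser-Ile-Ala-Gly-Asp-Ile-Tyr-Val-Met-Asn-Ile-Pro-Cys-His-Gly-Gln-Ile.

5

V, L, and I make up the branched-chain aliphatic group.
Matching residues: Ile18, Ile22, Val24, Ile27, Ile33.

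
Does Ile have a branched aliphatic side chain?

Yes

Valine (V), leucine (L), and isoleucine (I) are the branched-chain amino acids.
Isoleucine is in this group.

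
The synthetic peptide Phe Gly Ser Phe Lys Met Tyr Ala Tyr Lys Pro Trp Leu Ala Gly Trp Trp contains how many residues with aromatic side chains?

Phenylalanine (F), tryptophan (W), and tyrosine (Y) have aromatic ring side chains.
Matching residues: Phe1, Phe4, Tyr7, Tyr9, Trp12, Trp16, Trp17.

7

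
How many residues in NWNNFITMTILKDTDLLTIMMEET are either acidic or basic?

Acidic: D, E. Basic: H, K, R.
Acidic residues here: D13, D15, E22, E23 (4).
Basic residues here: K12 (1).
The two groups share no amino acid, so total = 4 + 1 = 5.

5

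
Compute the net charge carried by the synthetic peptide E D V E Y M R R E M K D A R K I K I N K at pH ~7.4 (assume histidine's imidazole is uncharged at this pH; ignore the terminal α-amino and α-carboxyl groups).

+2

At pH ~7.4 the Lys and Arg side chains are protonated (+1), the Asp and Glu side chains are deprotonated (−1), and with His taken as neutral all other side chains carry no charge.
Positive (K, R): R7, R8, K11, R14, K15, K17, K20 → +7.
Negative (D, E): E1, D2, E4, E9, D12 → −5.
Net charge = (+7) + (−5) = +2.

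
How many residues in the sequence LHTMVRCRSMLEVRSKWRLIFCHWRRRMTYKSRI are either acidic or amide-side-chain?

1

Acidic: D, E. Amide-side-chain: N, Q.
Acidic residues here: E12 (1).
Amide-side-chain residues here: none (0).
The two groups share no amino acid, so total = 1 + 0 = 1.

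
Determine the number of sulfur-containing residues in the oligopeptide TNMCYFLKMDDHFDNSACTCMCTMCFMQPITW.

The sulfur-bearing residues are cysteine (–SH) and methionine (–S–CH₃).
Matching residues: M3, C4, M9, C18, C20, M21, C22, M24, C25, M27.

10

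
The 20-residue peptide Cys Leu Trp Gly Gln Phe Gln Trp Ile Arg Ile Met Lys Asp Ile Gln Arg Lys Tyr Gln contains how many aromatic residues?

4

F, W, and Y each carry an aromatic ring on the side chain.
Matching residues: Trp3, Phe6, Trp8, Tyr19.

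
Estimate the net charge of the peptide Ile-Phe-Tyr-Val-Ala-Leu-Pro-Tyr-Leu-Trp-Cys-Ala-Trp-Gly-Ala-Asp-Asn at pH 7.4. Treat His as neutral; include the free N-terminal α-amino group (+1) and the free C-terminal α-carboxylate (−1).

At pH ~7.4 the Lys and Arg side chains are protonated (+1), the Asp and Glu side chains are deprotonated (−1), and with His taken as neutral all other side chains carry no charge.
Positive (K, R): none → +0.
Negative (D, E): Asp16 → −1.
The N-terminus (+1) and C-terminus (−1) cancel.
Net charge = (+0) + (−1) = −1.

-1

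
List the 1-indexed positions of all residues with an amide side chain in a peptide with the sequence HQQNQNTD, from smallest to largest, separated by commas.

The amide-side-chain residues are Asn (N) and Gln (Q).
Matching residues: Q2, Q3, N4, Q5, N6.

2, 3, 4, 5, 6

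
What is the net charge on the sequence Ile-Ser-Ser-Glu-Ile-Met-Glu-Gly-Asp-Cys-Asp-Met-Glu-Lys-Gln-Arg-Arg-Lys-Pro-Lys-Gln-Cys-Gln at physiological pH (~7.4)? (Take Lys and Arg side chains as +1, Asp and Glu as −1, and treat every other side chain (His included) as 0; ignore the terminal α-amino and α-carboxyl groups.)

Positive (K, R): Lys14, Arg16, Arg17, Lys18, Lys20 → +5.
Negative (D, E): Glu4, Glu7, Asp9, Asp11, Glu13 → −5.
Net charge = (+5) + (−5) = 0.

0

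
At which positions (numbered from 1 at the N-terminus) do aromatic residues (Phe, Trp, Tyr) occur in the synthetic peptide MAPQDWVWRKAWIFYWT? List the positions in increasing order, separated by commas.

6, 8, 12, 14, 15, 16

Matching residues: W6, W8, W12, F14, Y15, W16.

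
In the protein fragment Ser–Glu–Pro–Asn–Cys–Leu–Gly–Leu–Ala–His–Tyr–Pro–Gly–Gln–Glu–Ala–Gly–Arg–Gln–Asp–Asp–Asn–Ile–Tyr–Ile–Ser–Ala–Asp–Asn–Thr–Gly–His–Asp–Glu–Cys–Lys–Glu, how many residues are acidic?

8

Aspartate (D) and glutamate (E) have carboxylic-acid side chains and are the acidic amino acids.
Matching residues: Glu2, Glu15, Asp20, Asp21, Asp28, Asp33, Glu34, Glu37.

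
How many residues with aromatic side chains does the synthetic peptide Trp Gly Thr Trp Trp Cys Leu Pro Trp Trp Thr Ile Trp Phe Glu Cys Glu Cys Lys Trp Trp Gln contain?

The aromatic amino acids are Phe (F, benzyl), Trp (W, indole), and Tyr (Y, phenol).
Matching residues: Trp1, Trp4, Trp5, Trp9, Trp10, Trp13, Phe14, Trp20, Trp21.

9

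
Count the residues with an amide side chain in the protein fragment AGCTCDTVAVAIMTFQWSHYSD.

1

The amide-side-chain residues are Asn (N) and Gln (Q).
Matching residues: Q16.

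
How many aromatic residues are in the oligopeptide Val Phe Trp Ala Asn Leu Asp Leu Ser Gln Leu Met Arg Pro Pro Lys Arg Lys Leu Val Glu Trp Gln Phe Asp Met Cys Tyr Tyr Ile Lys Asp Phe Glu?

7

Phenylalanine (F), tryptophan (W), and tyrosine (Y) have aromatic ring side chains.
Matching residues: Phe2, Trp3, Trp22, Phe24, Tyr28, Tyr29, Phe33.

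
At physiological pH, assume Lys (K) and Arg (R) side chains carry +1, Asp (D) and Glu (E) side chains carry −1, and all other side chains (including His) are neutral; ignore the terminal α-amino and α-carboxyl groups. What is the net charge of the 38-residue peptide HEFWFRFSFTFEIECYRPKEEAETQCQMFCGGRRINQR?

Positive (K, R): R6, R17, K19, R33, R34, R38 → +6.
Negative (D, E): E2, E12, E14, E20, E21, E23 → −6.
Net charge = (+6) + (−6) = 0.

0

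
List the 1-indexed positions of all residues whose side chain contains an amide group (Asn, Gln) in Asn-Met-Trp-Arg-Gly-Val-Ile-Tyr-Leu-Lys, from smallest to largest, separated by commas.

Matching residues: Asn1.

1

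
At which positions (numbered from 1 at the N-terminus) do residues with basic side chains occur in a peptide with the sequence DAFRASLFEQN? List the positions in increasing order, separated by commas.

Lysine (K), arginine (R), and histidine (H) have basic, nitrogen-containing side chains.
Matching residues: R4.

4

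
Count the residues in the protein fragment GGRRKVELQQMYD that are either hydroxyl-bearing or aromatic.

1

Hydroxyl-bearing: S, T, Y. Aromatic: F, W, Y.
Hydroxyl-bearing residues here: Y12 (1).
Aromatic residues here: Y12 (1).
Y is in both groups, so the 1 Y residue must not be double-counted.
Total = 1 + 1 − 1 = 1.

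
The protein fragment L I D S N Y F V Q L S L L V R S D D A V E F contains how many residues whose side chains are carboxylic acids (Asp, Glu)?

Matching residues: D3, D17, D18, E21.

4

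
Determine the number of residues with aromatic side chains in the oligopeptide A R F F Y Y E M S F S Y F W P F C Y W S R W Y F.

Phenylalanine (F), tryptophan (W), and tyrosine (Y) have aromatic ring side chains.
Matching residues: F3, F4, Y5, Y6, F10, Y12, F13, W14, F16, Y18, W19, W22, Y23, F24.

14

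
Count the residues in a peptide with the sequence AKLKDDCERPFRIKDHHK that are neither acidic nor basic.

6

Acidic: D, E. Basic: K, R, H. All other residues are neither.
Matching residues: A1, L3, C7, P10, F11, I13.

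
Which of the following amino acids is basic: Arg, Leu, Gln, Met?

Lysine (K), arginine (R), and histidine (H) have basic, nitrogen-containing side chains.
Of the listed options, only Arg belongs to this group.

Arg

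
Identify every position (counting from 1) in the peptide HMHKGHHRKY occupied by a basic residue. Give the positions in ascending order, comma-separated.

1, 3, 4, 6, 7, 8, 9

Matching residues: H1, H3, K4, H6, H7, R8, K9.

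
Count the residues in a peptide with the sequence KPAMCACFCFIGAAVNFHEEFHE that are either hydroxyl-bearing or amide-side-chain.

Hydroxyl-bearing: S, T, Y. Amide-side-chain: N, Q.
Hydroxyl-bearing residues here: none (0).
Amide-side-chain residues here: N16 (1).
The two groups share no amino acid, so total = 0 + 1 = 1.

1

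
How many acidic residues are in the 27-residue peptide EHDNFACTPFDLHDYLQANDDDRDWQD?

9

The acidic residues are Asp (D) and Glu (E), whose side chains end in a carboxylate group.
Matching residues: E1, D3, D11, D14, D20, D21, D22, D24, D27.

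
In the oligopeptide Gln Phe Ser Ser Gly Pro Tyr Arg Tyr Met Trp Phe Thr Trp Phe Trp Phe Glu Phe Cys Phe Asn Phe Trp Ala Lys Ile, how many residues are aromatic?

Phenylalanine (F), tryptophan (W), and tyrosine (Y) have aromatic ring side chains.
Matching residues: Phe2, Tyr7, Tyr9, Trp11, Phe12, Trp14, Phe15, Trp16, Phe17, Phe19, Phe21, Phe23, Trp24.

13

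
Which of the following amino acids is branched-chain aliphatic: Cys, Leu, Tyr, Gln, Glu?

Leu

Valine (V), leucine (L), and isoleucine (I) are the branched-chain amino acids.
Of the listed options, only Leu belongs to this group.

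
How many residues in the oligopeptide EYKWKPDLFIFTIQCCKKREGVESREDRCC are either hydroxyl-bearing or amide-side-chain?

Hydroxyl-bearing: S, T, Y. Amide-side-chain: N, Q.
Hydroxyl-bearing residues here: Y2, T12, S24 (3).
Amide-side-chain residues here: Q14 (1).
The two groups share no amino acid, so total = 3 + 1 = 4.

4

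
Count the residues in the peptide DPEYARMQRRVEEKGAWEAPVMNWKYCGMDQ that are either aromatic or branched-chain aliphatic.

6

Aromatic: F, W, Y. Branched-chain aliphatic: I, L, V.
Aromatic residues here: Y4, W17, W24, Y26 (4).
Branched-chain aliphatic residues here: V11, V21 (2).
The two groups share no amino acid, so total = 4 + 2 = 6.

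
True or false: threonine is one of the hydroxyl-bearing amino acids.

The –OH-bearing residues are Ser, Thr (aliphatic alcohols), and Tyr (phenol).
Threonine is in this group.

True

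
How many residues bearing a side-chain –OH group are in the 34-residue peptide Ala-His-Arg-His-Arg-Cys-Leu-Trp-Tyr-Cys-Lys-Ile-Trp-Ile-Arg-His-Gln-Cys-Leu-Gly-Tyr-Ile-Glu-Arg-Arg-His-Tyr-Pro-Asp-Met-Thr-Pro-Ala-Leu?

The –OH-bearing residues are Ser, Thr (aliphatic alcohols), and Tyr (phenol).
Matching residues: Tyr9, Tyr21, Tyr27, Thr31.

4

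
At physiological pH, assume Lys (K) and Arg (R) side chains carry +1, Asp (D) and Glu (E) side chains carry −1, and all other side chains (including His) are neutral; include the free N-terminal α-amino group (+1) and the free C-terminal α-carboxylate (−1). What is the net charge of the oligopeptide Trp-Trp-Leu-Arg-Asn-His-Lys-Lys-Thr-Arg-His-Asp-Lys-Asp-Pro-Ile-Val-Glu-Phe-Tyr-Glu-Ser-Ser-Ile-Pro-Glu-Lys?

+1

Positive (K, R): Arg4, Lys7, Lys8, Arg10, Lys13, Lys27 → +6.
Negative (D, E): Asp12, Asp14, Glu18, Glu21, Glu26 → −5.
The N-terminus (+1) and C-terminus (−1) cancel.
Net charge = (+6) + (−5) = +1.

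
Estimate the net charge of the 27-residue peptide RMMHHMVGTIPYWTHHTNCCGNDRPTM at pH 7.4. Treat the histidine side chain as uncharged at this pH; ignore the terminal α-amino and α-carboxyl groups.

Near pH 7.4, K and R contribute +1 each, D and E contribute −1 each, and every other side chain (His included, as stated) is uncharged.
Positive (K, R): R1, R24 → +2.
Negative (D, E): D23 → −1.
Net charge = (+2) + (−1) = +1.

+1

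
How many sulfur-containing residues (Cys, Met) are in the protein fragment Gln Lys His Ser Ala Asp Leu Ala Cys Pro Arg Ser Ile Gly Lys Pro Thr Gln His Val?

1

Matching residues: Cys9.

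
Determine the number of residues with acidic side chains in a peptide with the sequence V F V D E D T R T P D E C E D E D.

9

Aspartate (D) and glutamate (E) have carboxylic-acid side chains and are the acidic amino acids.
Matching residues: D4, E5, D6, D11, E12, E14, D15, E16, D17.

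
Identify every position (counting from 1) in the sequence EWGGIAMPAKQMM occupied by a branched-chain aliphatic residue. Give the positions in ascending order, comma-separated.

5

Valine (V), leucine (L), and isoleucine (I) are the branched-chain amino acids.
Matching residues: I5.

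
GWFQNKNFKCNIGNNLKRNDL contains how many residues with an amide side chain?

7

The amide-side-chain residues are Asn (N) and Gln (Q).
Matching residues: Q4, N5, N7, N11, N14, N15, N19.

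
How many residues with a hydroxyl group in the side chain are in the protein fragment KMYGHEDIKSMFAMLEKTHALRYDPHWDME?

Serine (S), threonine (T), and tyrosine (Y) each carry a hydroxyl group on the side chain.
Matching residues: Y3, S10, T18, Y23.

4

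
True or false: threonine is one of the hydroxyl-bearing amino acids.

True

S, T, and Y are the three residues with a side-chain hydroxyl.
Threonine is in this group.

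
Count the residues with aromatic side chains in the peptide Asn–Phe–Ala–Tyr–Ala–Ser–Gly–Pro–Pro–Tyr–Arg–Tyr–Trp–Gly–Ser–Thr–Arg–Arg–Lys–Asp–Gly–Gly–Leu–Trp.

6

F, W, and Y each carry an aromatic ring on the side chain.
Matching residues: Phe2, Tyr4, Tyr10, Tyr12, Trp13, Trp24.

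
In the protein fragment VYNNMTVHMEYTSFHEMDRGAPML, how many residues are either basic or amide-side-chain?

Basic: H, K, R. Amide-side-chain: N, Q.
Basic residues here: H8, H15, R19 (3).
Amide-side-chain residues here: N3, N4 (2).
The two groups share no amino acid, so total = 3 + 2 = 5.

5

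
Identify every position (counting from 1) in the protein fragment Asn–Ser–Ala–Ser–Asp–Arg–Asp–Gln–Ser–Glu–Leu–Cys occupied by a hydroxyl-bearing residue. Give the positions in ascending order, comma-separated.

2, 4, 9

Matching residues: Ser2, Ser4, Ser9.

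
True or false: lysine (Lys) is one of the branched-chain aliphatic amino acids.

The BCAAs are Val, Leu, and Ile — aliphatic side chains with a branch point.
Lysine is not in this group.

False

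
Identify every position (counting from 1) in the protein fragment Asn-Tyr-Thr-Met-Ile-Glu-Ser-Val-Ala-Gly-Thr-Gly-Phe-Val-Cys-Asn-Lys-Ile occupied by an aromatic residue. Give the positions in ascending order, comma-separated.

2, 13

F, W, and Y each carry an aromatic ring on the side chain.
Matching residues: Tyr2, Phe13.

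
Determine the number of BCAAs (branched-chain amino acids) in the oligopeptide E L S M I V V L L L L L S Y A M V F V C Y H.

The BCAAs are Val, Leu, and Ile — aliphatic side chains with a branch point.
Matching residues: L2, I5, V6, V7, L8, L9, L10, L11, L12, V17, V19.

11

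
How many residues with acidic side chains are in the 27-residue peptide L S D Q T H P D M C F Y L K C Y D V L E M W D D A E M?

7

Only D (aspartate) and E (glutamate) carry a side-chain carboxylic acid.
Matching residues: D3, D8, D17, E20, D23, D24, E26.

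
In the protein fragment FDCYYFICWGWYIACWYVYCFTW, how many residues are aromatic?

12

The aromatic amino acids are Phe (F, benzyl), Trp (W, indole), and Tyr (Y, phenol).
Matching residues: F1, Y4, Y5, F6, W9, W11, Y12, W16, Y17, Y19, F21, W23.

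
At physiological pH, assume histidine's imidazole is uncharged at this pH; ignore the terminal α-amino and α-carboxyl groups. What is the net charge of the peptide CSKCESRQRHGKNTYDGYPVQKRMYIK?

The side chains ionized at physiological pH are Lys/Arg (+1) and Asp/Glu (−1); with His treated as neutral, nothing else contributes.
Positive (K, R): K3, R7, R9, K12, K22, R23, K27 → +7.
Negative (D, E): E5, D16 → −2.
Net charge = (+7) + (−2) = +5.

+5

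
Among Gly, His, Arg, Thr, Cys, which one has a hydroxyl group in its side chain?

Thr

Serine (S), threonine (T), and tyrosine (Y) each carry a hydroxyl group on the side chain.
Of the listed options, only Thr belongs to this group.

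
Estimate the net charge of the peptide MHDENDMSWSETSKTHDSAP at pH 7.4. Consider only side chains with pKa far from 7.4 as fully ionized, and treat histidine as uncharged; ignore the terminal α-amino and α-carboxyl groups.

-4

Near pH 7.4, K and R contribute +1 each, D and E contribute −1 each, and every other side chain (His included, as stated) is uncharged.
Positive (K, R): K14 → +1.
Negative (D, E): D3, E4, D6, E11, D17 → −5.
Net charge = (+1) + (−5) = −4.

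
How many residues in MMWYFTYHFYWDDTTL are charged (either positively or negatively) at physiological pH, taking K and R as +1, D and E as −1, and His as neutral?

2

Charged side chains at pH ~7.4: K, R (positive); D, E (negative).
Matching residues: D12, D13.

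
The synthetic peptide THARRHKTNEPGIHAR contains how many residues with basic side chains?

7

K, R, and H are the three residues with basic side chains (ε-amine, guanidinium, and imidazole respectively).
Matching residues: H2, R4, R5, H6, K7, H14, R16.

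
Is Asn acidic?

The acidic residues are Asp (D) and Glu (E), whose side chains end in a carboxylate group.
Asparagine is not in this group.

No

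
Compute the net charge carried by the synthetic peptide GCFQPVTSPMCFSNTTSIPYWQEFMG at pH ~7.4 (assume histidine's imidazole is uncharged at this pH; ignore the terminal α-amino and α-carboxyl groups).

At pH ~7.4 the Lys and Arg side chains are protonated (+1), the Asp and Glu side chains are deprotonated (−1), and with His taken as neutral all other side chains carry no charge.
Positive (K, R): none → +0.
Negative (D, E): E23 → −1.
Net charge = (+0) + (−1) = −1.

-1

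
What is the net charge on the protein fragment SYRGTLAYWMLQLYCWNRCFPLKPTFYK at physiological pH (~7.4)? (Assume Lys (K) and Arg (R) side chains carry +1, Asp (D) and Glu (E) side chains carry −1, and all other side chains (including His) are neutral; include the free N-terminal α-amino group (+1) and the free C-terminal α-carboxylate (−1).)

+4

Positive (K, R): R3, R18, K23, K28 → +4.
Negative (D, E): none → −0.
The N-terminus (+1) and C-terminus (−1) cancel.
Net charge = (+4) + (−0) = +4.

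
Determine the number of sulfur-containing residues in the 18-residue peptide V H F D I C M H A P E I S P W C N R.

The sulfur-bearing residues are cysteine (–SH) and methionine (–S–CH₃).
Matching residues: C6, M7, C16.

3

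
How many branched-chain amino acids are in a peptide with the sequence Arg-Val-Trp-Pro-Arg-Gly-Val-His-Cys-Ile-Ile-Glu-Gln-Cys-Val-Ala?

Valine (V), leucine (L), and isoleucine (I) are the branched-chain amino acids.
Matching residues: Val2, Val7, Ile10, Ile11, Val15.

5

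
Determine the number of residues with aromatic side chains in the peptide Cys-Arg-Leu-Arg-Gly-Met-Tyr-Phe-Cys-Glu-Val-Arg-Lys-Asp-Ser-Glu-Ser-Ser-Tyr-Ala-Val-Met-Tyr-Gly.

F, W, and Y each carry an aromatic ring on the side chain.
Matching residues: Tyr7, Phe8, Tyr19, Tyr23.

4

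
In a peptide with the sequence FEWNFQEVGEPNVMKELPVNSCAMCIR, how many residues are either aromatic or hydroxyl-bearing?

Aromatic: F, W, Y. Hydroxyl-bearing: S, T, Y.
Aromatic residues here: F1, W3, F5 (3).
Hydroxyl-bearing residues here: S21 (1).
(Y belongs to both groups, but none appear in this sequence.) Total = 3 + 1 = 4.

4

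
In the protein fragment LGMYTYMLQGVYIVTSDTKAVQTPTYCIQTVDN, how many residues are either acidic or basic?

Acidic: D, E. Basic: H, K, R.
Acidic residues here: D17, D32 (2).
Basic residues here: K19 (1).
The two groups share no amino acid, so total = 2 + 1 = 3.

3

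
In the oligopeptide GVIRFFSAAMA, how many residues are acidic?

Aspartate (D) and glutamate (E) have carboxylic-acid side chains and are the acidic amino acids.
None of the 11 residues belong to this group.

0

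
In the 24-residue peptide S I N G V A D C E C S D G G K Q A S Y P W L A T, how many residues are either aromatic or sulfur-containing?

Aromatic: F, W, Y. Sulfur-containing: C, M.
Aromatic residues here: Y19, W21 (2).
Sulfur-containing residues here: C8, C10 (2).
The two groups share no amino acid, so total = 2 + 2 = 4.

4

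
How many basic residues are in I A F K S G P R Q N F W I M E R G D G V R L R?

5

K, R, and H are the three residues with basic side chains (ε-amine, guanidinium, and imidazole respectively).
Matching residues: K4, R8, R16, R21, R23.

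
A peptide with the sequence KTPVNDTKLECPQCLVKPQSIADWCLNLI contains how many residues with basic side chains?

K, R, and H are the three residues with basic side chains (ε-amine, guanidinium, and imidazole respectively).
Matching residues: K1, K8, K17.

3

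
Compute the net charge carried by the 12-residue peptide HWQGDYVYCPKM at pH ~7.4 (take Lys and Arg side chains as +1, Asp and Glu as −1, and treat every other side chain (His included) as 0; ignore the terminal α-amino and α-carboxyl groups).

Positive (K, R): K11 → +1.
Negative (D, E): D5 → −1.
Net charge = (+1) + (−1) = 0.

0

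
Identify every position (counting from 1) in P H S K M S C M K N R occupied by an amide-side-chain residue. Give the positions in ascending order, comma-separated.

The amide-side-chain residues are Asn (N) and Gln (Q).
Matching residues: N10.

10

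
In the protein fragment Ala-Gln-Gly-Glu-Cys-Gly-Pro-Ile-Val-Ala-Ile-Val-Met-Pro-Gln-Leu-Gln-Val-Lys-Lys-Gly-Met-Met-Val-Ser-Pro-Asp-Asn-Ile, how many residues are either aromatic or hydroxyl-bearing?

1

Aromatic: F, W, Y. Hydroxyl-bearing: S, T, Y.
Aromatic residues here: none (0).
Hydroxyl-bearing residues here: Ser25 (1).
(Y belongs to both groups, but none appear in this sequence.) Total = 0 + 1 = 1.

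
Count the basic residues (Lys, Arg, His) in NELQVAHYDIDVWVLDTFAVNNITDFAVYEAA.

1

Matching residues: H7.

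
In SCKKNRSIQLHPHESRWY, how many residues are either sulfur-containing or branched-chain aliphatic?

3

Sulfur-containing: C, M. Branched-chain aliphatic: I, L, V.
Sulfur-containing residues here: C2 (1).
Branched-chain aliphatic residues here: I8, L10 (2).
The two groups share no amino acid, so total = 1 + 2 = 3.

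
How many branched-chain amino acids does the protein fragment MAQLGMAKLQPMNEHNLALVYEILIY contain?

Valine (V), leucine (L), and isoleucine (I) are the branched-chain amino acids.
Matching residues: L4, L9, L17, L19, V20, I23, L24, I25.

8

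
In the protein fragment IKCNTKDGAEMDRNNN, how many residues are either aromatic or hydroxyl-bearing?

Aromatic: F, W, Y. Hydroxyl-bearing: S, T, Y.
Aromatic residues here: none (0).
Hydroxyl-bearing residues here: T5 (1).
(Y belongs to both groups, but none appear in this sequence.) Total = 0 + 1 = 1.

1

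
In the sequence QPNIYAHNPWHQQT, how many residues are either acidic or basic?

2

Acidic: D, E. Basic: H, K, R.
Acidic residues here: none (0).
Basic residues here: H7, H11 (2).
The two groups share no amino acid, so total = 0 + 2 = 2.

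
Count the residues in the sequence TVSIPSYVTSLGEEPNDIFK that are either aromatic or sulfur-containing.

Aromatic: F, W, Y. Sulfur-containing: C, M.
Aromatic residues here: Y7, F19 (2).
Sulfur-containing residues here: none (0).
The two groups share no amino acid, so total = 2 + 0 = 2.

2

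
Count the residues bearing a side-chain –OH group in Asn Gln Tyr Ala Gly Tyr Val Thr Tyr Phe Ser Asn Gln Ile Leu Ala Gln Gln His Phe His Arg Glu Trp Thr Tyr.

Serine (S), threonine (T), and tyrosine (Y) each carry a hydroxyl group on the side chain.
Matching residues: Tyr3, Tyr6, Thr8, Tyr9, Ser11, Thr25, Tyr26.

7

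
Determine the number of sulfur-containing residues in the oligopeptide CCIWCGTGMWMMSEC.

7

Only Cys (C) and Met (M) have a sulfur atom in the side chain.
Matching residues: C1, C2, C5, M9, M11, M12, C15.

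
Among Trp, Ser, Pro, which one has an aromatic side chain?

Trp

Phenylalanine (F), tryptophan (W), and tyrosine (Y) have aromatic ring side chains.
Of the listed options, only Trp belongs to this group.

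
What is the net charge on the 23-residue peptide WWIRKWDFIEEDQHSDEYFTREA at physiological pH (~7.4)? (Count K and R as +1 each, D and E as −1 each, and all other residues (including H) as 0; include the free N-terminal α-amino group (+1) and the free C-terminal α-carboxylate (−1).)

-4

Positive (K, R): R4, K5, R21 → +3.
Negative (D, E): D7, E10, E11, D12, D16, E17, E22 → −7.
The N-terminus (+1) and C-terminus (−1) cancel.
Net charge = (+3) + (−7) = −4.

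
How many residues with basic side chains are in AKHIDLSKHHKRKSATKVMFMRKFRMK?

Lysine (K), arginine (R), and histidine (H) have basic, nitrogen-containing side chains.
Matching residues: K2, H3, K8, H9, H10, K11, R12, K13, K17, R22, K23, R25, K27.

13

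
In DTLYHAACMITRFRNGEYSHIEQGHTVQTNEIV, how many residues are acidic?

4

Only D (aspartate) and E (glutamate) carry a side-chain carboxylic acid.
Matching residues: D1, E17, E22, E31.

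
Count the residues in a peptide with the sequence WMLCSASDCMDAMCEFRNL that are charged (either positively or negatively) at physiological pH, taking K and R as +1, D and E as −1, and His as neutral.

Charged side chains at pH ~7.4: K, R (positive); D, E (negative).
Matching residues: D8, D11, E15, R17.

4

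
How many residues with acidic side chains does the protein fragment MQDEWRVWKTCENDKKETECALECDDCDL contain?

The acidic residues are Asp (D) and Glu (E), whose side chains end in a carboxylate group.
Matching residues: D3, E4, E12, D14, E17, E19, E23, D25, D26, D28.

10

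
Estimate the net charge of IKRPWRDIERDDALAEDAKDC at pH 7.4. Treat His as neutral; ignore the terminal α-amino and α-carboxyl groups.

At pH ~7.4 the Lys and Arg side chains are protonated (+1), the Asp and Glu side chains are deprotonated (−1), and with His taken as neutral all other side chains carry no charge.
Positive (K, R): K2, R3, R6, R10, K19 → +5.
Negative (D, E): D7, E9, D11, D12, E16, D17, D20 → −7.
Net charge = (+5) + (−7) = −2.

-2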